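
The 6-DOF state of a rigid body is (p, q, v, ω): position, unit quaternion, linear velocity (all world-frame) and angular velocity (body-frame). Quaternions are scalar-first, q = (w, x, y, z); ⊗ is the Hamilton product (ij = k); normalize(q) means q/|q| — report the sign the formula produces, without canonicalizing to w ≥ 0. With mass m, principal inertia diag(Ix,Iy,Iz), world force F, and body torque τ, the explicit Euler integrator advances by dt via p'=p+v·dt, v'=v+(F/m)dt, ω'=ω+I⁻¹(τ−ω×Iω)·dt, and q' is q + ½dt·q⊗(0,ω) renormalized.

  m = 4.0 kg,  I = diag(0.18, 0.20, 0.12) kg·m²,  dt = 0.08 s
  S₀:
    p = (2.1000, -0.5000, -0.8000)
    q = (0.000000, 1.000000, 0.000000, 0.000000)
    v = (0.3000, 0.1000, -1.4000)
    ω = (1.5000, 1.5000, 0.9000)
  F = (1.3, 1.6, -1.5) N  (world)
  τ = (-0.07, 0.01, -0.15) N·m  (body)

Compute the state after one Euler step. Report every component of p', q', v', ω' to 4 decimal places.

p' = (2.1240, -0.4920, -0.9120)
q' = (-0.0597, 0.9958, -0.0358, 0.0597)
v' = (0.3260, 0.1320, -1.4300)
ω' = (1.5169, 1.4716, 0.7700)

p' = p + v·dt = (2.1240, -0.4920, -0.9120)
v' = v + a·dt = (0.3260, 0.1320, -1.4300)
(τ − ω×Iω)/I = (0.2111, -0.3550, -1.6250)
ω + α·dt = (1.5169, 1.4716, 0.7700)
Hamilton product q⊗(0,ω) = (-1.5000000, 0.0000000, -0.9000000, 1.5000000)
q + ½dt·q⊗(0,ω), renormalized = (-0.0597, 0.9958, -0.0358, 0.0597)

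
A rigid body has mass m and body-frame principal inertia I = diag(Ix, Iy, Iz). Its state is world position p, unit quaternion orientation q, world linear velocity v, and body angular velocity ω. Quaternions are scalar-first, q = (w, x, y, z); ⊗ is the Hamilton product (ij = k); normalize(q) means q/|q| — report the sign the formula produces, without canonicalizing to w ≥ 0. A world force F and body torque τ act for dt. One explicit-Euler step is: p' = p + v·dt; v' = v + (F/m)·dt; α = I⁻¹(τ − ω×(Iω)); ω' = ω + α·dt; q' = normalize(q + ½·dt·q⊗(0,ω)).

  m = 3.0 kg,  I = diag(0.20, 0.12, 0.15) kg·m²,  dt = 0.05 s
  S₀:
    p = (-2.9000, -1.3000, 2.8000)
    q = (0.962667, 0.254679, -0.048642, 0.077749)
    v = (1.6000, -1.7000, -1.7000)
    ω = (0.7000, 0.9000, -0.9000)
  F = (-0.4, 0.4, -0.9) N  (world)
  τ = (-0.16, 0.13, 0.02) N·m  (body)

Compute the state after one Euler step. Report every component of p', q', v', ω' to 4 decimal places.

precession coupling ω×(Iω) = (-0.0243, -0.0315, -0.0504)
α = I⁻¹(τ − ω×Iω) = (-0.6785, 1.3458, 0.4693)
ω + α·dt = (0.6661, 0.9673, -0.8765)
q⊗(0,ω) = (-0.0645234, 0.6476706, 1.1500357, -0.6031398)
q + ½dt·q⊗(0,ω), renormalized = (0.9604, 0.2707, -0.0199, 0.0626)
new position p' = (-2.8200, -1.3850, 2.7150)
v + (F/m)dt = (1.5933, -1.6933, -1.7150)

p' = (-2.8200, -1.3850, 2.7150)
q' = (0.9604, 0.2707, -0.0199, 0.0626)
v' = (1.5933, -1.6933, -1.7150)
ω' = (0.6661, 0.9673, -0.8765)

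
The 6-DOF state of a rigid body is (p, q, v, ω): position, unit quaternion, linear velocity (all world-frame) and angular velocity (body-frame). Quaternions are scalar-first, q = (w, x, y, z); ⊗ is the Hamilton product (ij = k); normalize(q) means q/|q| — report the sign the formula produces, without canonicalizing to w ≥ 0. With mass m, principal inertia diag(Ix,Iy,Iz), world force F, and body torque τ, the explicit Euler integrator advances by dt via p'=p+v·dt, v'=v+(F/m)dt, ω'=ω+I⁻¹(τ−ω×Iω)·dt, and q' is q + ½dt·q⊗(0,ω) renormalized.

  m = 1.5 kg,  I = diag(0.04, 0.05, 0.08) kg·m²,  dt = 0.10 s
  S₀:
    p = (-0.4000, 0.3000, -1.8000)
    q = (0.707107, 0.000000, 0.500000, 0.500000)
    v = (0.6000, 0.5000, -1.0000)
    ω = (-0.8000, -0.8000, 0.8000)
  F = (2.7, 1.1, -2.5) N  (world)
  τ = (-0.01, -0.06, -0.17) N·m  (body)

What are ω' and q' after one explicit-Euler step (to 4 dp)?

ω' = (-0.7770, -0.9712, 0.5795)
q' = (0.7054, 0.0117, 0.4506, 0.5470)

precession coupling ω×(Iω) = (-0.0192, 0.0256, 0.0064)
(τ − ω×Iω)/I = (0.2300, -1.7120, -2.2050)
ω' = ω + α·dt = (-0.7770, -0.9712, 0.5795)
q⊗(0,ω) = (0.0000000, 0.2343144, -0.9656856, 0.9656856)
updated quaternion q' = (0.7054, 0.0117, 0.4506, 0.5470)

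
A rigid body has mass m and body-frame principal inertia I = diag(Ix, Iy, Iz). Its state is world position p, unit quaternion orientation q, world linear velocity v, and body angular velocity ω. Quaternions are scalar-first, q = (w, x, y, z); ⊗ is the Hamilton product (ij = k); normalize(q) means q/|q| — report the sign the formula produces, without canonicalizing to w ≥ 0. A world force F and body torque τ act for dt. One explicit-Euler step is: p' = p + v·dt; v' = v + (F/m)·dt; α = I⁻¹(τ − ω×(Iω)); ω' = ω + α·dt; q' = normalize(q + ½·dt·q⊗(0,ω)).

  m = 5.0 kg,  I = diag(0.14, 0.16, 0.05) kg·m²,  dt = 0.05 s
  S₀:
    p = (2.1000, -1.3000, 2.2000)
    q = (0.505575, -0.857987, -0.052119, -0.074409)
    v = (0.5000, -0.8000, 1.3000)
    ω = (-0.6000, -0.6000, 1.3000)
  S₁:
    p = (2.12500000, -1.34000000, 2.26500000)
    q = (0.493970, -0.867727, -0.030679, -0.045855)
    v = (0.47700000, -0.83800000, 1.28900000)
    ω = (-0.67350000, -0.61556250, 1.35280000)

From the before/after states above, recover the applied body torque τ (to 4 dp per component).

τ = (-0.1200, -0.1200, 0.0600)

Δω = ω₁−ω₀ = (-0.07350000, -0.01556250, 0.05280000)
gyro term ω₀×Iω₀ = (0.0858, -0.0702, 0.0072)
τ = I·(Δω/dt) + ω₀×(Iω₀) = (-0.1200, -0.1200, 0.0600)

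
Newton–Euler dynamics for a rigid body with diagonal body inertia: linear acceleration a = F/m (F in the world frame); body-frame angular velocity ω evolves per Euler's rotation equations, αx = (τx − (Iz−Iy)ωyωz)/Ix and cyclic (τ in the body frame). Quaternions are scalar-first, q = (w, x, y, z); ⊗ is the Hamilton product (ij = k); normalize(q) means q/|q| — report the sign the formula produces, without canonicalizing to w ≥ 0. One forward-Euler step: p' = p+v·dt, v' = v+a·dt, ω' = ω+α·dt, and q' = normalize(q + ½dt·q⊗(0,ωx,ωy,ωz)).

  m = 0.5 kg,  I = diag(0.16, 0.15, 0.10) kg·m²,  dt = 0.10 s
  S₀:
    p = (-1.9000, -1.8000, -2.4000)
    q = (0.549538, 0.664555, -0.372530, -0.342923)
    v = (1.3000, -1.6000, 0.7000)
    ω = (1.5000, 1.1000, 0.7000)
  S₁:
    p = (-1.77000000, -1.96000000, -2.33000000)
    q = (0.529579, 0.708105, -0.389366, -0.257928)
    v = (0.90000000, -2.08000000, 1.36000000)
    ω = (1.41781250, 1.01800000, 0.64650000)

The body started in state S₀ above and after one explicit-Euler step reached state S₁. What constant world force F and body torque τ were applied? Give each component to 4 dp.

F = (-2.0000, -2.4000, 3.3000)
τ = (-0.1700, -0.0600, -0.0700)

velocity change Δv = (-0.40000000, -0.48000000, 0.66000000)
m·(v₁−v₀)/dt = (-2.0000, -2.4000, 3.3000)
Δω = ω₁−ω₀ = (-0.08218750, -0.08200000, -0.05350000)
gyro term ω₀×Iω₀ = (-0.0385, 0.0630, -0.0165)
I·α + gyro = (-0.1700, -0.0600, -0.0700)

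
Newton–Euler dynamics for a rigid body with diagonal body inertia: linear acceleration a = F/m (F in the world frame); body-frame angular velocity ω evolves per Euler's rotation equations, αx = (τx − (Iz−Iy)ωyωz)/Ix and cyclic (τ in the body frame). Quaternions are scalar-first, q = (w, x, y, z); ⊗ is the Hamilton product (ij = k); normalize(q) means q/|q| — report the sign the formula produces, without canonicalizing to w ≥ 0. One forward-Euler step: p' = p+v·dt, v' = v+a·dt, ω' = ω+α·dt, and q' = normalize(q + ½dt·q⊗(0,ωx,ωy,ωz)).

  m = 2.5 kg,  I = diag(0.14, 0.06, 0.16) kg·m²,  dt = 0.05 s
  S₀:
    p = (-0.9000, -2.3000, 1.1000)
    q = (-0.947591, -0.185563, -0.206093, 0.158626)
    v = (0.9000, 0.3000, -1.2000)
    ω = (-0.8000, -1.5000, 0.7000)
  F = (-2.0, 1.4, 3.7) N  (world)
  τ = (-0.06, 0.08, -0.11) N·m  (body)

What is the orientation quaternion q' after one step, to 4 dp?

Hamilton product q⊗(0,ω) = (-0.5686281, 0.8517467, 1.4243798, -0.5498436)
updated quaternion q' = (-0.9608, -0.1641, -0.1703, 0.1447)

q' = (-0.9608, -0.1641, -0.1703, 0.1447)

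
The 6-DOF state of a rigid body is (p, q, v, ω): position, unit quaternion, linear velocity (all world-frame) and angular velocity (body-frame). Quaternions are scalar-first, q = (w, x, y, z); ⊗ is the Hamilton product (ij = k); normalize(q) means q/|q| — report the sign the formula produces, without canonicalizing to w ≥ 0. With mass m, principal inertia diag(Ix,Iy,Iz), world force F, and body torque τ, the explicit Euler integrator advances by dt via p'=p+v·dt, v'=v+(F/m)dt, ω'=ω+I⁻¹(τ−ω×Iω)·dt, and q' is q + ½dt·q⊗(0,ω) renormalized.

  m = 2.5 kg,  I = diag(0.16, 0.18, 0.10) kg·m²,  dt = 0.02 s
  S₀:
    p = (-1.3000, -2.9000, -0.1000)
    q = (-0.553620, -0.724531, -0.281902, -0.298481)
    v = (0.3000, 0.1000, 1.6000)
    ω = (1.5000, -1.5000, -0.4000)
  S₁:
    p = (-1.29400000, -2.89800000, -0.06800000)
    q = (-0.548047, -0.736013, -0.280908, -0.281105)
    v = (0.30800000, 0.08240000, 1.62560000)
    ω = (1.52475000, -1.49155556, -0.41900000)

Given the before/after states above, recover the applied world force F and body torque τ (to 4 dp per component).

F = (1.0000, -2.2000, 3.2000)
τ = (0.1500, 0.0400, -0.1400)

Δω = ω₁−ω₀ = (0.02475000, 0.00844444, -0.01900000)
gyro term ω₀×Iω₀ = (-0.0480, -0.0360, -0.0450)
applied torque τ = (0.1500, 0.0400, -0.1400)
Δv = v₁−v₀ = (0.00800000, -0.01760000, 0.02560000)
applied force F = (1.0000, -2.2000, 3.2000)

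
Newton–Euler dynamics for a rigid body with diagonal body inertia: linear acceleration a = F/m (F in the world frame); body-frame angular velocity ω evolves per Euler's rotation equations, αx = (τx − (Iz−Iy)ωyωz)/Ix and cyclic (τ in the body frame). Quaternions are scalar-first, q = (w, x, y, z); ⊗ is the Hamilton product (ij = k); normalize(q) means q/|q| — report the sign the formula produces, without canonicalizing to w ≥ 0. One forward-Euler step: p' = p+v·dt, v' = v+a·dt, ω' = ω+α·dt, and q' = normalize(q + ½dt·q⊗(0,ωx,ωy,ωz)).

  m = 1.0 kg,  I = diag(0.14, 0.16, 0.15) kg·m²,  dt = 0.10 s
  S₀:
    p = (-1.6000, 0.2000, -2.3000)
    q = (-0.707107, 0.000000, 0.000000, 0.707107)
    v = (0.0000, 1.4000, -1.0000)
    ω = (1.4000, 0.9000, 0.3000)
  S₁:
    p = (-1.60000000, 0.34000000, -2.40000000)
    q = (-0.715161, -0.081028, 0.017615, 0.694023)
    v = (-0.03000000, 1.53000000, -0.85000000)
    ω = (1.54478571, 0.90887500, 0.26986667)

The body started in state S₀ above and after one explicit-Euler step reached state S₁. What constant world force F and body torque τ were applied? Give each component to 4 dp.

velocity change Δv = (-0.03000000, 0.13000000, 0.15000000)
m·(v₁−v₀)/dt = (-0.3000, 1.3000, 1.5000)
rate change Δω = (0.14478571, 0.00887500, -0.03013333)
ω₀×(Iω₀) = (-0.0027, -0.0042, 0.0252)
τ = I·(Δω/dt) + ω₀×(Iω₀) = (0.2000, 0.0100, -0.0200)

F = (-0.3000, 1.3000, 1.5000)
τ = (0.2000, 0.0100, -0.0200)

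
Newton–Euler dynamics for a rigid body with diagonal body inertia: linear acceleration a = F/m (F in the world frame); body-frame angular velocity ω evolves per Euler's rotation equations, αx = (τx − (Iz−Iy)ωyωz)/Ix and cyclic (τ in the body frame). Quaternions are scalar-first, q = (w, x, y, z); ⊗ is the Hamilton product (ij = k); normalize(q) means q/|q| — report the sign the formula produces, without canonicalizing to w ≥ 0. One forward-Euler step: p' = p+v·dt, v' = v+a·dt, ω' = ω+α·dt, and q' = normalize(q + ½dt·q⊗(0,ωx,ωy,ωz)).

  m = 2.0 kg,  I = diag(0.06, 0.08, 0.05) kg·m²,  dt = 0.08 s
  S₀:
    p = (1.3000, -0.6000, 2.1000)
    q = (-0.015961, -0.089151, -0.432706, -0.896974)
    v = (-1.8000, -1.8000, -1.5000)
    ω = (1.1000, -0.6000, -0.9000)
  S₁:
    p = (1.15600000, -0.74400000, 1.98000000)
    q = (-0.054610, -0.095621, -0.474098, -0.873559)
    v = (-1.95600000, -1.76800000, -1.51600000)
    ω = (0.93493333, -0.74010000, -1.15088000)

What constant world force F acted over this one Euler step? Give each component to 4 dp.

Δv = v₁−v₀ = (-0.15600000, 0.03200000, -0.01600000)
m·(v₁−v₀)/dt = (-3.9000, 0.8000, -0.4000)

F = (-3.9000, 0.8000, -0.4000)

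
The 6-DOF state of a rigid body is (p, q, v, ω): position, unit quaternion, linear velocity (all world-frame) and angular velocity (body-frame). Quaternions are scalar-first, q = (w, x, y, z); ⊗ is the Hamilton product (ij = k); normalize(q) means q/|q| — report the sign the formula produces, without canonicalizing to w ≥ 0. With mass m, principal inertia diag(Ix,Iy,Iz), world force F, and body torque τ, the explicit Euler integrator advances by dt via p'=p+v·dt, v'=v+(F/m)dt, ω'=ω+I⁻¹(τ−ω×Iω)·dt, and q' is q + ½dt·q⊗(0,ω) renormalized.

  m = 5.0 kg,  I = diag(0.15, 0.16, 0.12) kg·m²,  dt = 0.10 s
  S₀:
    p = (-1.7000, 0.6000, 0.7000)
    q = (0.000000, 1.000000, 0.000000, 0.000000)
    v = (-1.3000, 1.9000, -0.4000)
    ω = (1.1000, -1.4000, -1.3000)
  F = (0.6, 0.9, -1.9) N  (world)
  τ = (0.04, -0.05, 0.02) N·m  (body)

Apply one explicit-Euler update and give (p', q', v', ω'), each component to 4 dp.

p' = (-1.8300, 0.7900, 0.6600)
q' = (-0.0547, 0.9940, 0.0646, -0.0696)
v' = (-1.2880, 1.9180, -0.4380)
ω' = (1.1752, -1.4044, -1.2705)

new position p' = (-1.8300, 0.7900, 0.6600)
v' = v + a·dt = (-1.2880, 1.9180, -0.4380)
precession coupling ω×(Iω) = (-0.0728, -0.0429, -0.0154)
(τ − ω×Iω)/I = (0.7520, -0.0444, 0.2950)
ω + α·dt = (1.1752, -1.4044, -1.2705)
2q̇ = q⊗(0,ω) = (-1.1000000, 0.0000000, 1.3000000, -1.4000000)
q + ½dt·q⊗(0,ω), renormalized = (-0.0547, 0.9940, 0.0646, -0.0696)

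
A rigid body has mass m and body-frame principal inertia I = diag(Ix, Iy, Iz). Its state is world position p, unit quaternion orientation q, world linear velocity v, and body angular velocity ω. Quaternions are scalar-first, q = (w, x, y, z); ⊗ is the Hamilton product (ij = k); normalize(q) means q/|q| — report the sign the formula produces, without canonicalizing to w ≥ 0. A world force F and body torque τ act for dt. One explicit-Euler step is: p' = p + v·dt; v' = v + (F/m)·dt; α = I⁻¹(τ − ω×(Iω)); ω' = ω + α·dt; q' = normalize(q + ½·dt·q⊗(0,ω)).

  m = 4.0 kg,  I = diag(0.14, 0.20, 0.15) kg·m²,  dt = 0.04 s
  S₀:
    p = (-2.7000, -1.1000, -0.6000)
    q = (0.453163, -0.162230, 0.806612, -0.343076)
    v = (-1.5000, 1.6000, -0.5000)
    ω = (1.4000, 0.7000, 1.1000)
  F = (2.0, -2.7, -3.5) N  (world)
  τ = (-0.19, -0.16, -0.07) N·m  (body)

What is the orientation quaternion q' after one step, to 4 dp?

q⊗(0,ω) = (0.0398772, 1.7618546, 0.0153607, -0.7443385)
updated quaternion q' = (0.4536, -0.1269, 0.8063, -0.3577)

q' = (0.4536, -0.1269, 0.8063, -0.3577)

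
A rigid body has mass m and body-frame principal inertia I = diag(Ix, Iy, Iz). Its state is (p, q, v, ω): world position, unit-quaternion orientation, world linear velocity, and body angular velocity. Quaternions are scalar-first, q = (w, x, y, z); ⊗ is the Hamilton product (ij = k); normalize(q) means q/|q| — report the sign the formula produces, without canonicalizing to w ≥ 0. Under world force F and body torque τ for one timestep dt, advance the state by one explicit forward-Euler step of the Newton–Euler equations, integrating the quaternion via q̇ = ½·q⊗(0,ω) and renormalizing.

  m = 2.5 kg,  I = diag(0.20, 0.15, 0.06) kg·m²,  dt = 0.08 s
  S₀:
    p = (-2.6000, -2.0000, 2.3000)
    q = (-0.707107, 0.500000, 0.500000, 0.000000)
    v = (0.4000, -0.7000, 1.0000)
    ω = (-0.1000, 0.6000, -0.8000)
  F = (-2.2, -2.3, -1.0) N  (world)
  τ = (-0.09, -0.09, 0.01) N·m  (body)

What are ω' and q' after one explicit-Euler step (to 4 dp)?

ω' = (-0.1533, 0.5460, -0.7907)
q' = (-0.7165, 0.4864, 0.4986, 0.0366)

gyro term ω×Iω = (0.0432, 0.0112, 0.0030)
α = I⁻¹(τ − ω×Iω) = (-0.6660, -0.6747, 0.1167)
new body rate ω' = (-0.1533, 0.5460, -0.7907)
q⊗(0,ω) = (-0.2500000, -0.3292893, -0.0242642, 0.9156856)
updated quaternion q' = (-0.7165, 0.4864, 0.4986, 0.0366)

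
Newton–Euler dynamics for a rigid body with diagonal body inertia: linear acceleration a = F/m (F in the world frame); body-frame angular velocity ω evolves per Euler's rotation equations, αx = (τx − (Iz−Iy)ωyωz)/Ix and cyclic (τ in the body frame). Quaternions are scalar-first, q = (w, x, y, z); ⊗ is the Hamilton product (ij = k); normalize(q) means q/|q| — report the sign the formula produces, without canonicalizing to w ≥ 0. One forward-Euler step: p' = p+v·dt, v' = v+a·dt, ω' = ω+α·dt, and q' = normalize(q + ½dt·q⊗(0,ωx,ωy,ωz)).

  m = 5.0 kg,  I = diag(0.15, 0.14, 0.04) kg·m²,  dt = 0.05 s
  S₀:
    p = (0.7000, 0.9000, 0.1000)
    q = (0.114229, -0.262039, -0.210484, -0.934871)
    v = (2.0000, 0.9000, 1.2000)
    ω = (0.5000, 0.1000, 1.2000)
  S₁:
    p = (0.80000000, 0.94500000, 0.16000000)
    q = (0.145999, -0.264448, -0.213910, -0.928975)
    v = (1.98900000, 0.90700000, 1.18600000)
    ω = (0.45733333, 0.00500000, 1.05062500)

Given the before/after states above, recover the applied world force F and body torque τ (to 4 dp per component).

F = (-1.1000, 0.7000, -1.4000)
τ = (-0.1400, -0.2000, -0.1200)

v₁ − v₀ = (-0.01100000, 0.00700000, -0.01400000)
F = m·Δv/dt = (-1.1000, 0.7000, -1.4000)
Δω = ω₁−ω₀ = (-0.04266667, -0.09500000, -0.14937500)
ω₀×(Iω₀) = (-0.0120, 0.0660, -0.0005)
I·α + gyro = (-0.1400, -0.2000, -0.1200)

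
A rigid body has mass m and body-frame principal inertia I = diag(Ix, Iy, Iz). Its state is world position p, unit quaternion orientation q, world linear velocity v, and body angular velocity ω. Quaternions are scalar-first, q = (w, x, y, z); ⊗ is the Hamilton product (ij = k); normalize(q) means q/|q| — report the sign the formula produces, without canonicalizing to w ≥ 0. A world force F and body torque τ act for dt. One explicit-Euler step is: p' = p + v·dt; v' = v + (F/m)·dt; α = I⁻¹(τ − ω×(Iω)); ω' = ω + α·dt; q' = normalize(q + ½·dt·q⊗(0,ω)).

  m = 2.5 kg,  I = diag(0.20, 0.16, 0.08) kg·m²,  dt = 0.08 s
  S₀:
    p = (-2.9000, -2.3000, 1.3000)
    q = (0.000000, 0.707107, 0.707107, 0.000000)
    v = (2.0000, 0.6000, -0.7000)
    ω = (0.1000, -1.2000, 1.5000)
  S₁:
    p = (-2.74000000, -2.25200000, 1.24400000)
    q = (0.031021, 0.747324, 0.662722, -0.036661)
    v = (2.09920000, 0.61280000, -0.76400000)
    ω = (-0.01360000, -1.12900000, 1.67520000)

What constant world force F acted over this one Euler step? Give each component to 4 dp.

Δv = v₁−v₀ = (0.09920000, 0.01280000, -0.06400000)
m·(v₁−v₀)/dt = (3.1000, 0.4000, -2.0000)

F = (3.1000, 0.4000, -2.0000)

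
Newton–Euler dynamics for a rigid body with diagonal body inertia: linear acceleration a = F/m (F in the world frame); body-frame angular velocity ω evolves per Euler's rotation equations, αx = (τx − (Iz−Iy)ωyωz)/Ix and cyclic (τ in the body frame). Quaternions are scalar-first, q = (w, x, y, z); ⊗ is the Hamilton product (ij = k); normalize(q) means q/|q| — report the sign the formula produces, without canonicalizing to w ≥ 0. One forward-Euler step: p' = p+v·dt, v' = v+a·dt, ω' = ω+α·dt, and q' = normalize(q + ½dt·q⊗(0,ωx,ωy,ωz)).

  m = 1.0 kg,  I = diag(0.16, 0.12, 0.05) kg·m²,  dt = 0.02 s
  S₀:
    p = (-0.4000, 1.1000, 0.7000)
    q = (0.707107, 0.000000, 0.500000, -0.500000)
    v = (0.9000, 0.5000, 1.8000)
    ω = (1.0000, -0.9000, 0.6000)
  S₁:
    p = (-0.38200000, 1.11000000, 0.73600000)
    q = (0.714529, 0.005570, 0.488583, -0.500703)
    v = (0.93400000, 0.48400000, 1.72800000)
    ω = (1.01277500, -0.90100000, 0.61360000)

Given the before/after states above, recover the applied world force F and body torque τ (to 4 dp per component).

F = (1.7000, -0.8000, -3.6000)
τ = (0.1400, 0.0600, 0.0700)

v₁ − v₀ = (0.03400000, -0.01600000, -0.07200000)
applied force F = (1.7000, -0.8000, -3.6000)
Δω = ω₁−ω₀ = (0.01277500, -0.00100000, 0.01360000)
precession coupling = (0.0378, 0.0660, 0.0360)
I·α + gyro = (0.1400, 0.0600, 0.0700)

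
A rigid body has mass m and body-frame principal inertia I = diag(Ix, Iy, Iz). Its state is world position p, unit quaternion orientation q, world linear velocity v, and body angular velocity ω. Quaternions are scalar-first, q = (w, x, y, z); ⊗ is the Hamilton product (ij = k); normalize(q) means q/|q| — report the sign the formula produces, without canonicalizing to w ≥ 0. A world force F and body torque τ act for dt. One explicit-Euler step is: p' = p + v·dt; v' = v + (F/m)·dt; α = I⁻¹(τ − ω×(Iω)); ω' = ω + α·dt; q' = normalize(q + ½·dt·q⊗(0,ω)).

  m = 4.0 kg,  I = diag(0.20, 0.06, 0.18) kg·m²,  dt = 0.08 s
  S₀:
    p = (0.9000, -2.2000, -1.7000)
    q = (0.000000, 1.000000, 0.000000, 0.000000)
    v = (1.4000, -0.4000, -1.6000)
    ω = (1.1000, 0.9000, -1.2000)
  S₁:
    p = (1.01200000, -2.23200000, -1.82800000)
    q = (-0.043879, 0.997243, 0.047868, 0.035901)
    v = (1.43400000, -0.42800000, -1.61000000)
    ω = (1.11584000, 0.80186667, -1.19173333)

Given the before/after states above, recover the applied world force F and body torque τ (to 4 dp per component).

F = (1.7000, -1.4000, -0.5000)
τ = (-0.0900, -0.1000, -0.1200)

Δv = v₁−v₀ = (0.03400000, -0.02800000, -0.01000000)
F = m·Δv/dt = (1.7000, -1.4000, -0.5000)
Δω = ω₁−ω₀ = (0.01584000, -0.09813333, 0.00826667)
applied torque τ = (-0.0900, -0.1000, -0.1200)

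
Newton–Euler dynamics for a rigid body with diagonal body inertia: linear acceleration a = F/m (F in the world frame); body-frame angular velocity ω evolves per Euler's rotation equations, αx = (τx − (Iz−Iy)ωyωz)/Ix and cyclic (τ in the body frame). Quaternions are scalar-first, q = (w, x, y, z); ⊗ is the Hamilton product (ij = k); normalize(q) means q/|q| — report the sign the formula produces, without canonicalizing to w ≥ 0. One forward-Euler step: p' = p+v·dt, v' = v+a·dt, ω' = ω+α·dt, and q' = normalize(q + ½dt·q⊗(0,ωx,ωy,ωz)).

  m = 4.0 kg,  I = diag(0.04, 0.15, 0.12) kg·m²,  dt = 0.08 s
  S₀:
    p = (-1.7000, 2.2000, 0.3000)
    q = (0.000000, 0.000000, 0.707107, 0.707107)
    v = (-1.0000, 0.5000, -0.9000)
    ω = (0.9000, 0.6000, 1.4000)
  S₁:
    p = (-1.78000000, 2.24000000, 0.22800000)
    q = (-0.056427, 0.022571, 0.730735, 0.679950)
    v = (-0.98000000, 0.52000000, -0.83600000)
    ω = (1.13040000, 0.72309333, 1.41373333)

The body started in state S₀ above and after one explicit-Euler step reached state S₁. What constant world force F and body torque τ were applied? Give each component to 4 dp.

velocity change Δv = (0.02000000, 0.02000000, 0.06400000)
applied force F = (1.0000, 1.0000, 3.2000)
ω₁ − ω₀ = (0.23040000, 0.12309333, 0.01373333)
gyro term ω₀×Iω₀ = (-0.0252, -0.1008, 0.0594)
τ = I·(Δω/dt) + ω₀×(Iω₀) = (0.0900, 0.1300, 0.0800)

F = (1.0000, 1.0000, 3.2000)
τ = (0.0900, 0.1300, 0.0800)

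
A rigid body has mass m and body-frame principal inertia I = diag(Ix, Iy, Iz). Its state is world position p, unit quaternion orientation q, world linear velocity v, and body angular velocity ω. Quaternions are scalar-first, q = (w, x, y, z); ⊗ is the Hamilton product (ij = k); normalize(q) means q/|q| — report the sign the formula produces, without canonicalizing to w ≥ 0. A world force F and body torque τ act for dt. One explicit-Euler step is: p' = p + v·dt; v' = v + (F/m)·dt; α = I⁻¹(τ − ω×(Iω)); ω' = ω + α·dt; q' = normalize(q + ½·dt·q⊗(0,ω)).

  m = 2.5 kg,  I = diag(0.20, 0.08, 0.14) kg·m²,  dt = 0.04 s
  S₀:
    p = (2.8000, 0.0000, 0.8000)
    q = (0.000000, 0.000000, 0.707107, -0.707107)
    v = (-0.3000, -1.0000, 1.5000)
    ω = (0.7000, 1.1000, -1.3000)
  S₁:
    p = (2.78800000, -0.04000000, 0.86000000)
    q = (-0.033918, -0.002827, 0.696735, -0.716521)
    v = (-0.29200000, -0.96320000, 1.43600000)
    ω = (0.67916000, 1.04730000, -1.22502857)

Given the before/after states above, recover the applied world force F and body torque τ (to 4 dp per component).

F = (0.5000, 2.3000, -4.0000)
τ = (-0.1900, -0.1600, 0.1700)

v₁ − v₀ = (0.00800000, 0.03680000, -0.06400000)
m·(v₁−v₀)/dt = (0.5000, 2.3000, -4.0000)
Δω = ω₁−ω₀ = (-0.02084000, -0.05270000, 0.07497143)
ω₀×(Iω₀) = (-0.0858, -0.0546, -0.0924)
τ = I·(Δω/dt) + ω₀×(Iω₀) = (-0.1900, -0.1600, 0.1700)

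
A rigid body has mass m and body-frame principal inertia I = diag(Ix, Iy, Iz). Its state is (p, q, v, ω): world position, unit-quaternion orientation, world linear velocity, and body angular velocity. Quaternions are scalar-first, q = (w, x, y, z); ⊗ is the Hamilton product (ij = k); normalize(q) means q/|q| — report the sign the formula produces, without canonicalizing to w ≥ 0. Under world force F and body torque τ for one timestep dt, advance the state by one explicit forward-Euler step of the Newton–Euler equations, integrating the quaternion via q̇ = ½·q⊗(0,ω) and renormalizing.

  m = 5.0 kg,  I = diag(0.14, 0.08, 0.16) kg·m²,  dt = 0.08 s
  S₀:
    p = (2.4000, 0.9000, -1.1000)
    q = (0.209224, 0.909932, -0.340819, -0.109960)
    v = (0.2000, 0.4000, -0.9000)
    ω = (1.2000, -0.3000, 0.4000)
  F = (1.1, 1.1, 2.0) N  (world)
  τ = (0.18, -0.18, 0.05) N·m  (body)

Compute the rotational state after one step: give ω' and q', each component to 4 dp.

gyro term ω×Iω = (-0.0096, -0.0096, 0.0216)
α = I⁻¹(τ − ω×Iω) = (1.3543, -2.1300, 0.1775)
new body rate ω' = (1.3083, -0.4704, 0.4142)
Hamilton product q⊗(0,ω) = (-1.1501801, 0.0817532, -0.5586920, 0.2196928)
q + ½dt·q⊗(0,ω), renormalized = (0.1630, 0.9120, -0.3627, -0.1010)

ω' = (1.3083, -0.4704, 0.4142)
q' = (0.1630, 0.9120, -0.3627, -0.1010)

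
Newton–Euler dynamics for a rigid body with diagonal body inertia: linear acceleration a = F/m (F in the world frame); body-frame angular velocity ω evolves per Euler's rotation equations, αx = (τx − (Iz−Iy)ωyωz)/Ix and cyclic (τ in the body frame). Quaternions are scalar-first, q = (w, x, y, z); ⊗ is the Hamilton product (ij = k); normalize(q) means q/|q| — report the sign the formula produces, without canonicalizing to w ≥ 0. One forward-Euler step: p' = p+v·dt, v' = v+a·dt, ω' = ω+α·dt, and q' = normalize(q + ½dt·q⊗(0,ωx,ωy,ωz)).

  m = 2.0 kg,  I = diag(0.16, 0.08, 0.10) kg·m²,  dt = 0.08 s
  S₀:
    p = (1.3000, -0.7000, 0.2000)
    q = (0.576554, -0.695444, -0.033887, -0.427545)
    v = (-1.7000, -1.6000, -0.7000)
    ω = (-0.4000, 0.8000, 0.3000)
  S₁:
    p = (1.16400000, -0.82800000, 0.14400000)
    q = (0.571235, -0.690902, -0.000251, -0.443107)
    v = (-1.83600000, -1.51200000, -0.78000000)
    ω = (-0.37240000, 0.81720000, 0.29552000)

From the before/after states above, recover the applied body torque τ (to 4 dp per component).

Δω = ω₁−ω₀ = (0.02760000, 0.01720000, -0.00448000)
precession coupling = (0.0048, -0.0072, 0.0256)
applied torque τ = (0.0600, 0.0100, 0.0200)

τ = (0.0600, 0.0100, 0.0200)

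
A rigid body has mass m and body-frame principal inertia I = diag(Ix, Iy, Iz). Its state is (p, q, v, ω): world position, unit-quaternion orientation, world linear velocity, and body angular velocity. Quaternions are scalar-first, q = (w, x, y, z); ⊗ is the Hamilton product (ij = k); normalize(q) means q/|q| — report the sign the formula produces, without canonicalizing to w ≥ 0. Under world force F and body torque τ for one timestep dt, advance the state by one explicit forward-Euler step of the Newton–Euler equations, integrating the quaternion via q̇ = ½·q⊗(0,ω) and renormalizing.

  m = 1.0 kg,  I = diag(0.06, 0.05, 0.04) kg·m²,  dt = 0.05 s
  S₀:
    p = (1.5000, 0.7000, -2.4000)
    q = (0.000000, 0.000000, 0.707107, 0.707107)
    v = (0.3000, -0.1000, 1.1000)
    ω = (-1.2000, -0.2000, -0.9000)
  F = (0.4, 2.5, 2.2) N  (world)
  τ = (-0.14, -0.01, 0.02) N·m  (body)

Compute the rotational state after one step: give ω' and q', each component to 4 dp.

ω' = (-1.3152, -0.2316, -0.8720)
q' = (0.0194, -0.0124, 0.6854, 0.7278)

(τ − ω×Iω)/I = (-2.3033, -0.6320, 0.5600)
ω + α·dt = (-1.3152, -0.2316, -0.8720)
q⊗(0,ω) = (0.7778177, -0.4949749, -0.8485284, 0.8485284)
q + ½dt·q⊗(0,ω), renormalized = (0.0194, -0.0124, 0.6854, 0.7278)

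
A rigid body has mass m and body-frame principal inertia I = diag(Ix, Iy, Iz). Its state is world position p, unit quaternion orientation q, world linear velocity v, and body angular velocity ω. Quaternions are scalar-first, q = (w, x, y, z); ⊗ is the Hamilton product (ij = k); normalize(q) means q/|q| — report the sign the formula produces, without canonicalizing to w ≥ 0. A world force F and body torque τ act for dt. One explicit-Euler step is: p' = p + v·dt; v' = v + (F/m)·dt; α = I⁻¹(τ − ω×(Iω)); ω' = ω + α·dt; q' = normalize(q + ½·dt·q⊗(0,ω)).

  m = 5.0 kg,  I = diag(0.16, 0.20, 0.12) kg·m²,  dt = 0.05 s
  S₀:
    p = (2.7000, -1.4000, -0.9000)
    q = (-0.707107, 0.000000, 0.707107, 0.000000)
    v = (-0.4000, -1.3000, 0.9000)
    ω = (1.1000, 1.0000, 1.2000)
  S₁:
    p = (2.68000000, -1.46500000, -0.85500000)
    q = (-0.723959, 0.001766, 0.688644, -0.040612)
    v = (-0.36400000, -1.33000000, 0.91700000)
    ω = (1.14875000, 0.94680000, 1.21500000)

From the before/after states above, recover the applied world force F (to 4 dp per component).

F = (3.6000, -3.0000, 1.7000)

velocity change Δv = (0.03600000, -0.03000000, 0.01700000)
applied force F = (3.6000, -3.0000, 1.7000)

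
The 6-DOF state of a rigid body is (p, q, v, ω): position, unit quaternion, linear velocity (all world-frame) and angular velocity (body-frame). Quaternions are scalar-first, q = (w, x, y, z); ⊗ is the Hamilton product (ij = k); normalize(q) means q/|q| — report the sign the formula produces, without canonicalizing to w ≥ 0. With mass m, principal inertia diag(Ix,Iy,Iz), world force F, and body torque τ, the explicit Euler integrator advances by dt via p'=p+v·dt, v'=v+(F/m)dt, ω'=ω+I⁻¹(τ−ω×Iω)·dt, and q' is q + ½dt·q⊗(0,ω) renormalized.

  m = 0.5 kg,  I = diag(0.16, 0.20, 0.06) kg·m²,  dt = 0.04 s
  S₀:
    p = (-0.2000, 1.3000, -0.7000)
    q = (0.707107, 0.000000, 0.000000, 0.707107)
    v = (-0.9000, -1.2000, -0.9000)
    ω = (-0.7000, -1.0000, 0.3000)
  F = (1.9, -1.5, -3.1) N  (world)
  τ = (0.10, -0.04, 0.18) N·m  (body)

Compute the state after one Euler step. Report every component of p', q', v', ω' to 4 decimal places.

p + v·dt = (-0.2360, 1.2520, -0.7360)
v + (F/m)dt = (-0.7480, -1.3200, -1.1480)
α = I⁻¹(τ − ω×Iω) = (0.3625, -0.0950, 2.5333)
ω' = ω + α·dt = (-0.6855, -1.0038, 0.4013)
Hamilton product q⊗(0,ω) = (-0.2121321, 0.2121321, -1.2020819, 0.2121321)
q' = normalize(q + ½dt·q⊗(0,ω)) = (0.7026, 0.0042, -0.0240, 0.7111)

p' = (-0.2360, 1.2520, -0.7360)
q' = (0.7026, 0.0042, -0.0240, 0.7111)
v' = (-0.7480, -1.3200, -1.1480)
ω' = (-0.6855, -1.0038, 0.4013)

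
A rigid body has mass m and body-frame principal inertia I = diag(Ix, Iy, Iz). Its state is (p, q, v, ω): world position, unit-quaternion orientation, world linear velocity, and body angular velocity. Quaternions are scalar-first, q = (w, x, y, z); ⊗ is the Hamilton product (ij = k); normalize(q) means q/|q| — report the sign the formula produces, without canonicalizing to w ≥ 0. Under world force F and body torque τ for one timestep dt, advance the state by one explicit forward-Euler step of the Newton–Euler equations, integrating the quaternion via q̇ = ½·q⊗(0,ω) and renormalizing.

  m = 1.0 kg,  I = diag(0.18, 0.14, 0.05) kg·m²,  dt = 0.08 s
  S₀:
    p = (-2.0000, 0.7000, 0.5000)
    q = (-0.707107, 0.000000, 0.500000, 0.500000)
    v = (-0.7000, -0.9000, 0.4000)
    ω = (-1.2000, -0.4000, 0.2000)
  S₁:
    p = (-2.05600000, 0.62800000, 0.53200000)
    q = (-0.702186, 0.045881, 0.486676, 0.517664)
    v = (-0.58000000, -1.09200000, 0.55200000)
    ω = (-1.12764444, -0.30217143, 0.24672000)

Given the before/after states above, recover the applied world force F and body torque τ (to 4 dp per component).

rate change Δω = (0.07235556, 0.09782857, 0.04672000)
gyro term ω₀×Iω₀ = (0.0072, -0.0312, -0.0192)
I·α + gyro = (0.1700, 0.1400, 0.0100)
v₁ − v₀ = (0.12000000, -0.19200000, 0.15200000)
m·(v₁−v₀)/dt = (1.5000, -2.4000, 1.9000)

F = (1.5000, -2.4000, 1.9000)
τ = (0.1700, 0.1400, 0.0100)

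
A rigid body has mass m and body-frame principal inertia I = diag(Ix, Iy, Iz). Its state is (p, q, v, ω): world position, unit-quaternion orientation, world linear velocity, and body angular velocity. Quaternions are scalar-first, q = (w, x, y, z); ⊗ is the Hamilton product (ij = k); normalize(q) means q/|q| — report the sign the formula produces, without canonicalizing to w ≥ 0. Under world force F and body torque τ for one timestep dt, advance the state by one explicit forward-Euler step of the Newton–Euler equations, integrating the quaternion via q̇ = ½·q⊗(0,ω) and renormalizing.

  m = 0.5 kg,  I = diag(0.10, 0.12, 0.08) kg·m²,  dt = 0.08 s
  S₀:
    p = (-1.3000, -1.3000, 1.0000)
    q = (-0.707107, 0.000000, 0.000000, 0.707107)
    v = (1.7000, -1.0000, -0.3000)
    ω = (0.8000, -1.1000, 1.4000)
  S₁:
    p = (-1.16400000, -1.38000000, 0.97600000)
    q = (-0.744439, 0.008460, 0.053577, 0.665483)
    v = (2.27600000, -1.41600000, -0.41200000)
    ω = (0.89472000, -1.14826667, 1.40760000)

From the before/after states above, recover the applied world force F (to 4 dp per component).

velocity change Δv = (0.57600000, -0.41600000, -0.11200000)
F = m·Δv/dt = (3.6000, -2.6000, -0.7000)

F = (3.6000, -2.6000, -0.7000)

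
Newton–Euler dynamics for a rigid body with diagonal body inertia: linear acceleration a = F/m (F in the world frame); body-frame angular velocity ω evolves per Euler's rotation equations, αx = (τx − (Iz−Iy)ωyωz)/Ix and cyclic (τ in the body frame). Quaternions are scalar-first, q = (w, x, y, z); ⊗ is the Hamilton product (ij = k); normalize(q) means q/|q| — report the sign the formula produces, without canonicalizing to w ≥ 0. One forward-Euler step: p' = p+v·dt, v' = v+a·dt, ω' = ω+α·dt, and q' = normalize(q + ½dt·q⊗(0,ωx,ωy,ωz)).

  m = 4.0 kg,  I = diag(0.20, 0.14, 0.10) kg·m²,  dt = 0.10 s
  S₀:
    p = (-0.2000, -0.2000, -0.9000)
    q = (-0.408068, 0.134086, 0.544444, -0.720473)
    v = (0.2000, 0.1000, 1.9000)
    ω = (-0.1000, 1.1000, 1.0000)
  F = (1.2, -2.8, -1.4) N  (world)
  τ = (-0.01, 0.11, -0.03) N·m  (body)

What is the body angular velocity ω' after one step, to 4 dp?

α = I⁻¹(τ − ω×Iω) = (0.1700, 0.8571, -0.3660)
ω + α·dt = (-0.0830, 1.1857, 0.9634)

ω' = (-0.0830, 1.1857, 0.9634)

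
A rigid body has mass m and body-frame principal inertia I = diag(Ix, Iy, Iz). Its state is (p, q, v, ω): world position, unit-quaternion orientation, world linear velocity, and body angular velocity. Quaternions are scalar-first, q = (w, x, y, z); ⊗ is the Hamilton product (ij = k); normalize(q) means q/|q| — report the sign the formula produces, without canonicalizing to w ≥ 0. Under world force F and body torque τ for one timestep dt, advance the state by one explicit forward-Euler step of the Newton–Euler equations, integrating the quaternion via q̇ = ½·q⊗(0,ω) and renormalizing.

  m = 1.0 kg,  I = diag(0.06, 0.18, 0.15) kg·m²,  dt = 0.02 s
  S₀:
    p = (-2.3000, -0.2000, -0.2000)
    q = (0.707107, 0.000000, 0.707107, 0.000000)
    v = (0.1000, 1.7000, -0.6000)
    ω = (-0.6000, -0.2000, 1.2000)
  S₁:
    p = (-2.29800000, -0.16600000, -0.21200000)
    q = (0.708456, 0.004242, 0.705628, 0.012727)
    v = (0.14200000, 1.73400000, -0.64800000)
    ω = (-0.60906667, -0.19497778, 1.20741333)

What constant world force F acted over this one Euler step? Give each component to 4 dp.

F = (2.1000, 1.7000, -2.4000)

v₁ − v₀ = (0.04200000, 0.03400000, -0.04800000)
applied force F = (2.1000, 1.7000, -2.4000)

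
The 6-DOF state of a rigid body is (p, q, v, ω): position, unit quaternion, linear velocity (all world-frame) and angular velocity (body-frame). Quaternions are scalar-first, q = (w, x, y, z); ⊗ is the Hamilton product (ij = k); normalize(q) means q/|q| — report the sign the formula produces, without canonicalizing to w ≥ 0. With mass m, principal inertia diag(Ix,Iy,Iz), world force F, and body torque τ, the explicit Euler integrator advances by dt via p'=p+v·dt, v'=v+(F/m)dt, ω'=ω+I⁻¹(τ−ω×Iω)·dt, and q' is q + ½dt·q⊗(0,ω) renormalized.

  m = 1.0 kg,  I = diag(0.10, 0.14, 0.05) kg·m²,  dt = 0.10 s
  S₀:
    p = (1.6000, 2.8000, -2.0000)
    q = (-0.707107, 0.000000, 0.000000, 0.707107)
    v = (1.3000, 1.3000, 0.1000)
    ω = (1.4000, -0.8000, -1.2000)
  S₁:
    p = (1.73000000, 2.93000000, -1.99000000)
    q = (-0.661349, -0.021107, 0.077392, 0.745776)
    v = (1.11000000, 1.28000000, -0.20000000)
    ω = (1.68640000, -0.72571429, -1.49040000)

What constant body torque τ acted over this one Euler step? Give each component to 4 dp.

τ = (0.2000, 0.0200, -0.1900)

rate change Δω = (0.28640000, 0.07428571, -0.29040000)
precession coupling = (-0.0864, -0.0840, -0.0448)
applied torque τ = (0.2000, 0.0200, -0.1900)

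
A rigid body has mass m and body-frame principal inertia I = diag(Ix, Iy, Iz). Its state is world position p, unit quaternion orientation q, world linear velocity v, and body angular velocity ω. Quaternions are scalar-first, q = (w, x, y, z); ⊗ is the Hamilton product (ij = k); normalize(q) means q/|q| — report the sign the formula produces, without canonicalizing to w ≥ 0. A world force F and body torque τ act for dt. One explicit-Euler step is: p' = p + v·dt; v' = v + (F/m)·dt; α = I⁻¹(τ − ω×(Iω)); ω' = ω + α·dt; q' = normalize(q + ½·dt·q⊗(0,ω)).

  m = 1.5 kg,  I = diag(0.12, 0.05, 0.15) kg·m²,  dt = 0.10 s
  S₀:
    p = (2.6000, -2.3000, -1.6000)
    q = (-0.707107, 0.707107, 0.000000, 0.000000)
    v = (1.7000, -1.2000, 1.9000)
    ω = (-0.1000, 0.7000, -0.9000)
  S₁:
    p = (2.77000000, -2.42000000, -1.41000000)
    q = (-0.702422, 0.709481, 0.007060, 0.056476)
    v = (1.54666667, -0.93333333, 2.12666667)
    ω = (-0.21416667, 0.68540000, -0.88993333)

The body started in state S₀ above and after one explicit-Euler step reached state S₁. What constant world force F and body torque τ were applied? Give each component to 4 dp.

F = (-2.3000, 4.0000, 3.4000)
τ = (-0.2000, -0.0100, 0.0200)

rate change Δω = (-0.11416667, -0.01460000, 0.01006667)
ω₀×(Iω₀) = (-0.0630, -0.0027, 0.0049)
applied torque τ = (-0.2000, -0.0100, 0.0200)
v₁ − v₀ = (-0.15333333, 0.26666667, 0.22666667)
applied force F = (-2.3000, 4.0000, 3.4000)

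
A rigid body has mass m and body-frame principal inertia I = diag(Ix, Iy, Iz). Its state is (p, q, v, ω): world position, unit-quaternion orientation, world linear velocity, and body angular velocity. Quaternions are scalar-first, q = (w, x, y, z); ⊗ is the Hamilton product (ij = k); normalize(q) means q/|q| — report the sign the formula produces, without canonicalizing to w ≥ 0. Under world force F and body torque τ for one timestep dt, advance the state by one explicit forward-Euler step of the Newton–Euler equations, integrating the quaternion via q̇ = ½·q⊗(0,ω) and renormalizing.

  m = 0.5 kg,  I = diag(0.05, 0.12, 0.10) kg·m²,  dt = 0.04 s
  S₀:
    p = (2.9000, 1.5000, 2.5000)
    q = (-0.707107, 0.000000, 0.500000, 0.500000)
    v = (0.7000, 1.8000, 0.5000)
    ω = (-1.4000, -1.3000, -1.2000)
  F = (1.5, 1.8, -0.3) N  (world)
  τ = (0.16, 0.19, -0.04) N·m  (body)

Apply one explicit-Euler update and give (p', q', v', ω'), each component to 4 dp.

p' = (2.9280, 1.5720, 2.5200)
q' = (-0.6814, 0.0208, 0.5039, 0.5304)
v' = (0.8200, 1.9440, 0.4760)
ω' = (-1.2470, -1.2087, -1.2670)

p + v·dt = (2.9280, 1.5720, 2.5200)
v' = v + a·dt = (0.8200, 1.9440, 0.4760)
ω×(Iω) gyroscopic = (-0.0312, -0.0840, 0.1274)
α = I⁻¹(τ − ω×Iω) = (3.8240, 2.2833, -1.6740)
new body rate ω' = (-1.2470, -1.2087, -1.2670)
2q̇ = q⊗(0,ω) = (1.2500000, 1.0399498, 0.2192391, 1.5485284)
q + ½dt·q⊗(0,ω), renormalized = (-0.6814, 0.0208, 0.5039, 0.5304)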